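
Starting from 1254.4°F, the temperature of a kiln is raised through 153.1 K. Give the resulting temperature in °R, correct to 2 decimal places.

Initial temperature in Celsius: (1254.4 - 32) × 5/9 = 679.1111°C.
The 153.1 K change is an interval; Kelvin and Celsius degrees are the same size, so ΔC = +153.1°C.
Final Celsius temperature: 679.1111 + 153.1000 = 832.2111°C.
In Rankine: 832.2111 × 1.8 + 491.67 = 1989.65°R.

1989.65°R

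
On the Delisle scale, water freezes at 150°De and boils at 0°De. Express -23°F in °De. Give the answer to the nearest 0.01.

First in Celsius: (-23 - 32) × 5/9 = -30.5556°C.
Linearly onto the Delisle scale: 150 + (-30.5556 / 100) × (0 - 150) = 195.83°De.

195.83°De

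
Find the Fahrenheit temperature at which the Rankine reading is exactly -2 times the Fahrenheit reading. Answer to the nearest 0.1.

Let F be the Fahrenheit reading. The Rankine reading is R = 1·F + 459.67.
Require R = -2·F: 1·F + 459.67 = -2·F.
(3)·F = -459.67  ⇒  F = -153.2.

-153.2°F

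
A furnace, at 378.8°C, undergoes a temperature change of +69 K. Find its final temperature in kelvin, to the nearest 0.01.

The 69 K change is an interval; Kelvin and Celsius degrees are the same size, so ΔC = +69°C.
Final Celsius temperature: 378.8000 + 69.0000 = 447.8000°C.
In kelvin: 447.8000 + 273.15 = 720.95 K.

720.95 K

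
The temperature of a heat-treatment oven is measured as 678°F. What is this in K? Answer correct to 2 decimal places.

632.04 K

In Celsius: (678 - 32) × 5/9 = 358.8889°C.
In kelvin: 358.8889 + 273.15 = 632.04 K.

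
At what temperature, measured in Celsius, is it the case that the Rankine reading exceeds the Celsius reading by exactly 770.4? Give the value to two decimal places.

348.41°C

Let C be the Celsius reading. The Rankine reading is R = 1.8·C + 491.67.
Require R - C = 770.4: (0.8)·C + 491.67 = 770.4.
C = (770.4 - 491.67) / (0.8) = 348.41.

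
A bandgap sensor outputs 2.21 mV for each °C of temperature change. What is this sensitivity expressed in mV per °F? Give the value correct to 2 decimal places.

1.23 mV per °F

The quantity depends on a temperature interval, so only the ratio of degree sizes applies; the offset between the scales is irrelevant.
A change of 1°F is a change of 5/9°C, so per °F the value is 2.21 × 5/9 = 1.23.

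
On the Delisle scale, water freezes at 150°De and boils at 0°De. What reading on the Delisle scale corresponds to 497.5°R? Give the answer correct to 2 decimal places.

145.14°De

First in Celsius: (497.5 - 491.67) × 5/9 = 3.2389°C.
Linearly onto the Delisle scale: 150 + (3.2389 / 100) × (0 - 150) = 145.14°De.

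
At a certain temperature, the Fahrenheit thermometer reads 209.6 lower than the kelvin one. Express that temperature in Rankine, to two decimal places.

Let x be the kelvin reading; then the Fahrenheit reading is 1.8·x - 459.67.
(1.8·x - 459.67) - x = -209.6  ⇒  (0.8)·x = 250.07  ⇒  x = 312.5875 K.
In Celsius: 312.5875 - 273.15 = 39.4375°C.
In Rankine: 39.4375 × 1.8 + 491.67 = 562.66°R.

562.66°R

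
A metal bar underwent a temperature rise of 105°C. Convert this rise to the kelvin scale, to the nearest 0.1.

Celsius and kelvin degrees are the same size, so the interval is unchanged: 105.0.

105.0 K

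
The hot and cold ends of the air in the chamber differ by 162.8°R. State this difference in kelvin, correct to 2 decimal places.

90.44 K

Only the scale ratio 5/9 matters for a change in temperature.
162.8 × 5/9 = 90.44.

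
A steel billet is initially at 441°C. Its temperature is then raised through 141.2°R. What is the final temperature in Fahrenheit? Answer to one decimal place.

The 141.2°R change is an interval, so only the factor 5/9 applies: +141.2 × 5/9 = +78.4444°C.
Final Celsius temperature: 441.0000 + 78.4444 = 519.4444°C.
In Fahrenheit: 519.4444 × 1.8 + 32 = 967.0°F.

967.0°F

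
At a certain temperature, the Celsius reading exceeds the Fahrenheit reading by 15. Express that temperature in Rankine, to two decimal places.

Let x be the Celsius reading; then the Fahrenheit reading is 1.8·x + 32.
(1.8·x + 32) - x = -15  ⇒  (0.8)·x = -47  ⇒  x = -58.7500°C.
In Rankine: -58.7500 × 1.8 + 491.67 = 385.92°R.

385.92°R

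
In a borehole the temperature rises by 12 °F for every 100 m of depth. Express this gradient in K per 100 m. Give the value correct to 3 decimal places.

6.667 K/100 m

Since only a temperature interval is involved, the additive offset between the scales drops out.
A change of 1°F is a change of 5/9 K, so 12 × 5/9 = 6.667.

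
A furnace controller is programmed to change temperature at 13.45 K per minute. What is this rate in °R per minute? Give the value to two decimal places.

Since only a temperature interval is involved, the additive offset between the scales drops out.
A change of 1 K is a change of 1.8°R, so 13.45 × 1.8 = 24.21.

24.21 °R/minute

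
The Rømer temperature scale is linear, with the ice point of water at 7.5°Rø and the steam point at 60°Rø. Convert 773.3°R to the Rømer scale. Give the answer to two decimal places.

89.64°Rø

First in Celsius: (773.3 - 491.67) × 5/9 = 156.4611°C.
Linearly onto the Rømer scale: 7.5 + (156.4611 / 100) × (60 - 7.5) = 89.64°Rø.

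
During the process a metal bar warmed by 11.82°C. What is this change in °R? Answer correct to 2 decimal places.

Only the scale ratio 1.8 matters for a change in temperature.
11.82 × 1.8 = 21.28.

21.28°R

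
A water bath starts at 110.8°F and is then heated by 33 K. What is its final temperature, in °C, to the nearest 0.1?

Initial temperature in Celsius: (110.8 - 32) × 5/9 = 43.7778°C.
The 33 K change is an interval; Kelvin and Celsius degrees are the same size, so ΔC = +33°C.
Final Celsius temperature: 43.7778 + 33.0000 = 76.7778°C.

76.8°C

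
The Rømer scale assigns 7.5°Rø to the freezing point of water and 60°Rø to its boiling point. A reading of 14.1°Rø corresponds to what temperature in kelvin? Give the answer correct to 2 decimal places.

Linear interpolation between the fixed points: C = (14.1 - 7.5) × 100 / (60 - 7.5) = 12.5714°C.
Then 12.5714 + 273.15 = 285.72 K.

285.72 K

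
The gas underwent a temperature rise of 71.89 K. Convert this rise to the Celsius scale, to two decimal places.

Kelvin and Celsius degrees are the same size, so the interval is unchanged: 71.89.

71.89°C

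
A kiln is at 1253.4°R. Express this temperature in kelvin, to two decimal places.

696.33 K

In Celsius: (1253.4 - 491.67) × 5/9 = 423.1833°C.
In kelvin: 423.1833 + 273.15 = 696.33 K.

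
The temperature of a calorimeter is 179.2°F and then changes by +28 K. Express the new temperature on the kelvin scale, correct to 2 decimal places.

382.93 K

Initial temperature in Celsius: (179.2 - 32) × 5/9 = 81.7778°C.
The 28 K change is an interval; Kelvin and Celsius degrees are the same size, so ΔC = +28°C.
Final Celsius temperature: 81.7778 + 28.0000 = 109.7778°C.
In kelvin: 109.7778 + 273.15 = 382.93 K.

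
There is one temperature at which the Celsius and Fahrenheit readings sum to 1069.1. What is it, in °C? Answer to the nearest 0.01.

370.39°C

Let C be the Celsius reading. The Fahrenheit reading is F = 1.8·C + 32.
Require C + F = 1069.1: (2.8)·C + 32 = 1069.1.
C = (1069.1 - 32) / (2.8) = 370.39.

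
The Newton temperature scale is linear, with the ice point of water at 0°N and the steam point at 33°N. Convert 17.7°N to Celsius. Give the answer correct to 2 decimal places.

Linear interpolation between the fixed points: C = (17.7 - 0) × 100 / (33 - 0) = 53.6364°C.

53.64°C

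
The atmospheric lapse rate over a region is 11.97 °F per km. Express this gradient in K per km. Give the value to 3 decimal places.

6.650 K/km

Since only a temperature interval is involved, the additive offset between the scales drops out.
A change of 1°F is a change of 5/9 K, so 11.97 × 5/9 = 6.650.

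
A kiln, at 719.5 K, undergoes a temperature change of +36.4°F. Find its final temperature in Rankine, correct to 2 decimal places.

Initial temperature in Celsius: 719.5 - 273.15 = 446.3500°C.
The 36.4°F change is an interval, so only the factor 5/9 applies: +36.4 × 5/9 = +20.2222°C.
Final Celsius temperature: 446.3500 + 20.2222 = 466.5722°C.
In Rankine: 466.5722 × 1.8 + 491.67 = 1331.50°R.

1331.50°R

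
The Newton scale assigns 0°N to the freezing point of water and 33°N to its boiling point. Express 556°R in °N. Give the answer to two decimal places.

First in Celsius: (556 - 491.67) × 5/9 = 35.7389°C.
Linearly onto the Newton scale: 0 + (35.7389 / 100) × (33 - 0) = 11.79°N.

11.79°N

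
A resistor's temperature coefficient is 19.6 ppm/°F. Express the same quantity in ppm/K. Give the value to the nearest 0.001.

35.280 ppm/K

Since only a temperature interval is involved, the additive offset between the scales drops out.
A change of 1 K is a change of 1.8°F, so per K the value is 19.6 × 1.8 = 35.280.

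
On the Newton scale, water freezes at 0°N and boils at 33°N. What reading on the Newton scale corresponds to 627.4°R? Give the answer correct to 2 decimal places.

First in Celsius: (627.4 - 491.67) × 5/9 = 75.4056°C.
Linearly onto the Newton scale: 0 + (75.4056 / 100) × (33 - 0) = 24.88°N.

24.88°N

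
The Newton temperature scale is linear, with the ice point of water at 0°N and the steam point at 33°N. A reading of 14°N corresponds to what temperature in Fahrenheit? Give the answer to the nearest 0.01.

Linear interpolation between the fixed points: C = (14 - 0) × 100 / (33 - 0) = 42.4242°C.
Then 42.4242 × 1.8 + 32 = 108.36°F.

108.36°F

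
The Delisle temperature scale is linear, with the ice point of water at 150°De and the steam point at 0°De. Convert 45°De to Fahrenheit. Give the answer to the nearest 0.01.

Linear interpolation between the fixed points: C = (45 - 150) × 100 / (0 - 150) = 70.0000°C.
Then 70.0000 × 1.8 + 32 = 158.00°F.

158.00°F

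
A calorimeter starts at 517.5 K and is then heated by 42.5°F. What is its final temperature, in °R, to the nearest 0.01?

974.00°R

Initial temperature in Celsius: 517.5 - 273.15 = 244.3500°C.
The 42.5°F change is an interval, so only the factor 5/9 applies: +42.5 × 5/9 = +23.6111°C.
Final Celsius temperature: 244.3500 + 23.6111 = 267.9611°C.
In Rankine: 267.9611 × 1.8 + 491.67 = 974.00°R.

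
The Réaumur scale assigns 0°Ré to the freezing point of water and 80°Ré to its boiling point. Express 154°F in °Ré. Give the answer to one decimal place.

First in Celsius: (154 - 32) × 5/9 = 67.7778°C.
Linearly onto the Réaumur scale: 0 + (67.7778 / 100) × (80 - 0) = 54.2°Ré.

54.2°Ré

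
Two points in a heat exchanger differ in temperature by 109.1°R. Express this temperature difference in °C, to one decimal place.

60.6°C

An interval of 1°R corresponds to 5/9°C.
109.1 × 5/9 = 60.6.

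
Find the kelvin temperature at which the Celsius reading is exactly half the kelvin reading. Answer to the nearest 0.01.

546.30 K

Let K be the kelvin reading. The Celsius reading is C = 1·K - 273.15.
Require C = 0.5·K: 1·K - 273.15 = 0.5·K.
(0.5)·K = 273.15  ⇒  K = 546.30.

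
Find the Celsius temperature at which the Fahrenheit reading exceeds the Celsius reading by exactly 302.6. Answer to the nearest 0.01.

338.25°C

Let C be the Celsius reading. The Fahrenheit reading is F = 1.8·C + 32.
Require F - C = 302.6: (0.8)·C + 32 = 302.6.
C = (302.6 - 32) / (0.8) = 338.25.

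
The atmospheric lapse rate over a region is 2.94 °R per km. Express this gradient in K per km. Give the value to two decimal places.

1.63 K/km

The quantity depends on a temperature interval, so only the ratio of degree sizes applies; the offset between the scales is irrelevant.
A change of 1°R is a change of 5/9 K, so 2.94 × 5/9 = 1.63.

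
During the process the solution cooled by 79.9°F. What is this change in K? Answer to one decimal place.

44.4 K

For a temperature interval the offset drops out; only the factor 5/9 applies.
79.9 × 5/9 = 44.4.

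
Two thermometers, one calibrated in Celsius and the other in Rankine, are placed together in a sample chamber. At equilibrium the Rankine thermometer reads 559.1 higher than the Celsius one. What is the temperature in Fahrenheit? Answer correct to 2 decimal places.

183.72°F

Let x be the Celsius reading; then the Rankine reading is 1.8·x + 491.67.
(1.8·x + 491.67) - x = 559.1  ⇒  (0.8)·x = 67.43  ⇒  x = 84.2875°C.
In Fahrenheit: 84.2875 × 1.8 + 32 = 183.72°F.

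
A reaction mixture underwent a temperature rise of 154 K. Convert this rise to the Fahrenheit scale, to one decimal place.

277.2°F

An interval of 1 K corresponds to 1.8°F.
154 × 1.8 = 277.2.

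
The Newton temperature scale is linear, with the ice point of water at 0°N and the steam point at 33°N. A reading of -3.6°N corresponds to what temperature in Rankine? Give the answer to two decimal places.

472.03°R

Linear interpolation between the fixed points: C = (-3.6 - 0) × 100 / (33 - 0) = -10.9091°C.
Then -10.9091 × 1.8 + 491.67 = 472.03°R.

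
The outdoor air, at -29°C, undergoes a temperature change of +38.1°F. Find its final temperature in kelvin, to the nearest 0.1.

265.3 K

The 38.1°F change is an interval, so only the factor 5/9 applies: +38.1 × 5/9 = +21.1667°C.
Final Celsius temperature: -29.0000 + 21.1667 = -7.8333°C.
In kelvin: -7.8333 + 273.15 = 265.3 K.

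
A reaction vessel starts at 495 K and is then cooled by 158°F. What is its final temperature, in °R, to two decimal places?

733.00°R

Initial temperature in Celsius: 495 - 273.15 = 221.8500°C.
The 158°F change is an interval, so only the factor 5/9 applies: -158 × 5/9 = -87.7778°C.
Final Celsius temperature: 221.8500 - 87.7778 = 134.0722°C.
In Rankine: 134.0722 × 1.8 + 491.67 = 733.00°R.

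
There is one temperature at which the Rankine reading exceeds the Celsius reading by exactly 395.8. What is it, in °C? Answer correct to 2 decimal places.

Let C be the Celsius reading. The Rankine reading is R = 1.8·C + 491.67.
Require R - C = 395.8: (0.8)·C + 491.67 = 395.8.
C = (395.8 - 491.67) / (0.8) = -119.84.

-119.84°C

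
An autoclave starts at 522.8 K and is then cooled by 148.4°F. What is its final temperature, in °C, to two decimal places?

Initial temperature in Celsius: 522.8 - 273.15 = 249.6500°C.
The 148.4°F change is an interval, so only the factor 5/9 applies: -148.4 × 5/9 = -82.4444°C.
Final Celsius temperature: 249.6500 - 82.4444 = 167.2056°C.

167.21°C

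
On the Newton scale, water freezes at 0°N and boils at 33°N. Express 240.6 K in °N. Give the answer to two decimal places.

-10.74°N

First in Celsius: 240.6 - 273.15 = -32.5500°C.
Linearly onto the Newton scale: 0 + (-32.5500 / 100) × (33 - 0) = -10.74°N.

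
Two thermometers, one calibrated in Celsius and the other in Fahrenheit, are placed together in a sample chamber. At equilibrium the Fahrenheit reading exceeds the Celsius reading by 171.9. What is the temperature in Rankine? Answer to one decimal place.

806.4°R

Let x be the Celsius reading; then the Fahrenheit reading is 1.8·x + 32.
(1.8·x + 32) - x = 171.9  ⇒  (0.8)·x = 139.9  ⇒  x = 174.8750°C.
In Rankine: 174.8750 × 1.8 + 491.67 = 806.4°R.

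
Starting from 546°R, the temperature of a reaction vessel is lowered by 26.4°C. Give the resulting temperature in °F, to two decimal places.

38.81°F

Initial temperature in Celsius: (546 - 491.67) × 5/9 = 30.1833°C.
Final Celsius temperature: 30.1833 - 26.4000 = 3.7833°C.
In Fahrenheit: 3.7833 × 1.8 + 32 = 38.81°F.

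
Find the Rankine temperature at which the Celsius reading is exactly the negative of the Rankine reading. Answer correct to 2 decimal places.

175.60°R

Let R be the Rankine reading. The Celsius reading is C = 5/9·R - 273.15.
Require C = -1·R: 5/9·R - 273.15 = -1·R.
(14/9)·R = 273.15  ⇒  R = 175.60.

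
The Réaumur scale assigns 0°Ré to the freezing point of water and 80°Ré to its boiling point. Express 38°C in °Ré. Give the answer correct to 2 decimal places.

30.40°Ré

Linearly onto the Réaumur scale: 0 + (38.0000 / 100) × (80 - 0) = 30.40°Ré.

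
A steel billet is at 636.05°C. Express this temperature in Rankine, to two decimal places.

In Rankine: 636.0500 × 1.8 + 491.67 = 1636.56°R.

1636.56°R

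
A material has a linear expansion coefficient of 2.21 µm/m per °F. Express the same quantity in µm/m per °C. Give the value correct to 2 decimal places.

3.98 µm/m per °C

Since only a temperature interval is involved, the additive offset between the scales drops out.
A change of 1°C is a change of 1.8°F, so per °C the value is 2.21 × 1.8 = 3.98.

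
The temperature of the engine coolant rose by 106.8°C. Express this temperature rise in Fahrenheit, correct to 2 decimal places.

192.24°F

An interval of 1°C corresponds to 1.8°F.
106.8 × 1.8 = 192.24.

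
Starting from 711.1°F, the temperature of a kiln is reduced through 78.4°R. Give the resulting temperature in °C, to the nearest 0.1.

333.7°C

Initial temperature in Celsius: (711.1 - 32) × 5/9 = 377.2778°C.
The 78.4°R change is an interval, so only the factor 5/9 applies: -78.4 × 5/9 = -43.5556°C.
Final Celsius temperature: 377.2778 - 43.5556 = 333.7222°C.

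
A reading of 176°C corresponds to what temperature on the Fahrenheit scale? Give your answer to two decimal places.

In Fahrenheit: 176.0000 × 1.8 + 32 = 348.80°F.

348.80°F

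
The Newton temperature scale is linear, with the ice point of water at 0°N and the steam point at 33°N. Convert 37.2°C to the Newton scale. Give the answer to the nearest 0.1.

12.3°N

Linearly onto the Newton scale: 0 + (37.2000 / 100) × (33 - 0) = 12.3°N.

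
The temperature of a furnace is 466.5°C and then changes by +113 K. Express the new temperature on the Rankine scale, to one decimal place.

The 113 K change is an interval; Kelvin and Celsius degrees are the same size, so ΔC = +113°C.
Final Celsius temperature: 466.5000 + 113.0000 = 579.5000°C.
In Rankine: 579.5000 × 1.8 + 491.67 = 1534.8°R.

1534.8°R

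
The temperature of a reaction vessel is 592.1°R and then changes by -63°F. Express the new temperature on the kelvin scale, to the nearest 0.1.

Initial temperature in Celsius: (592.1 - 491.67) × 5/9 = 55.7944°C.
The 63°F change is an interval, so only the factor 5/9 applies: -63 × 5/9 = -35.0000°C.
Final Celsius temperature: 55.7944 - 35.0000 = 20.7944°C.
In kelvin: 20.7944 + 273.15 = 293.9 K.

293.9 K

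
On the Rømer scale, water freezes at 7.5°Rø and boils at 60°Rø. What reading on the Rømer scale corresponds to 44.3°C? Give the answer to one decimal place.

30.8°Rø

Linearly onto the Rømer scale: 7.5 + (44.3000 / 100) × (60 - 7.5) = 30.8°Rø.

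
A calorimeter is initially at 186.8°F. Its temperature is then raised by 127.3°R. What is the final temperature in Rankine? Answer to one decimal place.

Initial temperature in Celsius: (186.8 - 32) × 5/9 = 86.0000°C.
The 127.3°R change is an interval, so only the factor 5/9 applies: +127.3 × 5/9 = +70.7222°C.
Final Celsius temperature: 86.0000 + 70.7222 = 156.7222°C.
In Rankine: 156.7222 × 1.8 + 491.67 = 773.8°R.

773.8°R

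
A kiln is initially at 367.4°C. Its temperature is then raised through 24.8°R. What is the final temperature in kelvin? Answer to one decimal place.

The 24.8°R change is an interval, so only the factor 5/9 applies: +24.8 × 5/9 = +13.7778°C.
Final Celsius temperature: 367.4000 + 13.7778 = 381.1778°C.
In kelvin: 381.1778 + 273.15 = 654.3 K.

654.3 K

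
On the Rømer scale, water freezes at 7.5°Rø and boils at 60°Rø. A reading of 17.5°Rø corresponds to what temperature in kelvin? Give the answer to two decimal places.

Linear interpolation between the fixed points: C = (17.5 - 7.5) × 100 / (60 - 7.5) = 19.0476°C.
Then 19.0476 + 273.15 = 292.20 K.

292.20 K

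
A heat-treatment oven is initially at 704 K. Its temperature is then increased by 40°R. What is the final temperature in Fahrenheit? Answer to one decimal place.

Initial temperature in Celsius: 704 - 273.15 = 430.8500°C.
The 40°R change is an interval, so only the factor 5/9 applies: +40 × 5/9 = +22.2222°C.
Final Celsius temperature: 430.8500 + 22.2222 = 453.0722°C.
In Fahrenheit: 453.0722 × 1.8 + 32 = 847.5°F.

847.5°F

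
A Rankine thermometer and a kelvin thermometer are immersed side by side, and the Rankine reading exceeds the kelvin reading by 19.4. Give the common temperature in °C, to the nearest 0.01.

Let x be the Rankine reading; then the kelvin reading is 5/9·x.
(5/9·x) - x = -19.4  ⇒  (-4/9)·x = -19.4  ⇒  x = 43.6500°R.
In Celsius: (43.65 - 491.67) × 5/9 = -248.90°C.

-248.90°C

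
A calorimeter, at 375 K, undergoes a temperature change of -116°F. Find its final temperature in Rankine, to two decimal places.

Initial temperature in Celsius: 375 - 273.15 = 101.8500°C.
The 116°F change is an interval, so only the factor 5/9 applies: -116 × 5/9 = -64.4444°C.
Final Celsius temperature: 101.8500 - 64.4444 = 37.4056°C.
In Rankine: 37.4056 × 1.8 + 491.67 = 559.00°R.

559.00°R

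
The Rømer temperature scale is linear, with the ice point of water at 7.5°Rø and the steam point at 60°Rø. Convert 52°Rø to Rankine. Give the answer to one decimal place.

Linear interpolation between the fixed points: C = (52 - 7.5) × 100 / (60 - 7.5) = 84.7619°C.
Then 84.7619 × 1.8 + 491.67 = 644.2°R.

644.2°R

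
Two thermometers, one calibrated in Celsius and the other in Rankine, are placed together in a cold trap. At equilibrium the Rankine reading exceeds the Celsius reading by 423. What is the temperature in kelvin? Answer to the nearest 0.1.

187.3 K

Let x be the Celsius reading; then the Rankine reading is 1.8·x + 491.67.
(1.8·x + 491.67) - x = 423  ⇒  (0.8)·x = -68.67  ⇒  x = -85.8375°C.
In kelvin: -85.8375 + 273.15 = 187.3 K.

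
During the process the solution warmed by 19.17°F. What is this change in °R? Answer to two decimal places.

Fahrenheit and Rankine degrees are the same size, so the interval is unchanged: 19.17.

19.17°R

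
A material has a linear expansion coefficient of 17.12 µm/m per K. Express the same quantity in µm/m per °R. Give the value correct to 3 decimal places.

Since only a temperature interval is involved, the additive offset between the scales drops out.
A change of 1°R is a change of 5/9 K, so per °R the value is 17.12 × 5/9 = 9.511.

9.511 µm/m per °R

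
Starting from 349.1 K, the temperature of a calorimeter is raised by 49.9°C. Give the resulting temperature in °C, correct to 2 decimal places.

Initial temperature in Celsius: 349.1 - 273.15 = 75.9500°C.
Final Celsius temperature: 75.9500 + 49.9000 = 125.8500°C.

125.85°C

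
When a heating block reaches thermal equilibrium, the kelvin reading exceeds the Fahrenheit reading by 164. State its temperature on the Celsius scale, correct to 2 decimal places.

96.44°C

Let x be the Fahrenheit reading; then the kelvin reading is 5/9·x + 255.372.
(5/9·x + 255.372) - x = 164  ⇒  (-4/9)·x = -91.3722  ⇒  x = 205.5875°F.
In Celsius: (205.5875 - 32) × 5/9 = 96.44°C.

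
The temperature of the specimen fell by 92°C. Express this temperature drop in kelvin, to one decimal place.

92.0 K

Celsius and kelvin degrees are the same size, so the interval is unchanged: 92.0.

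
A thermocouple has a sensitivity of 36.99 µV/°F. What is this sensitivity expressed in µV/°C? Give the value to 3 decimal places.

Since only a temperature interval is involved, the additive offset between the scales drops out.
A change of 1°C is a change of 1.8°F, so per °C the value is 36.99 × 1.8 = 66.582.

66.582 µV/°C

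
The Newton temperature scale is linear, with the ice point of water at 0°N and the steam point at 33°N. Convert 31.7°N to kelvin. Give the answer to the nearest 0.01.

Linear interpolation between the fixed points: C = (31.7 - 0) × 100 / (33 - 0) = 96.0606°C.
Then 96.0606 + 273.15 = 369.21 K.

369.21 K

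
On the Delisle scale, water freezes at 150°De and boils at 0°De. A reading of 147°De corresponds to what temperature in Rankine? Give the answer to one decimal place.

Linear interpolation between the fixed points: C = (147 - 150) × 100 / (0 - 150) = 2.0000°C.
Then 2.0000 × 1.8 + 491.67 = 495.3°R.

495.3°R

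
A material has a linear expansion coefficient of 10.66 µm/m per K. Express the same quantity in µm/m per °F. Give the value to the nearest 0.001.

5.922 µm/m per °F

The quantity depends on a temperature interval, so only the ratio of degree sizes applies; the offset between the scales is irrelevant.
A change of 1°F is a change of 5/9 K, so per °F the value is 10.66 × 5/9 = 5.922.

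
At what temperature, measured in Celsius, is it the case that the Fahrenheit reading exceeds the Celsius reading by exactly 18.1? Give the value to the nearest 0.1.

Let C be the Celsius reading. The Fahrenheit reading is F = 1.8·C + 32.
Require F - C = 18.1: (0.8)·C + 32 = 18.1.
C = (18.1 - 32) / (0.8) = -17.4.

-17.4°C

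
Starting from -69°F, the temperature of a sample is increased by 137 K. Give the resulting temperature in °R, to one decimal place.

Initial temperature in Celsius: (-69 - 32) × 5/9 = -56.1111°C.
The 137 K change is an interval; Kelvin and Celsius degrees are the same size, so ΔC = +137°C.
Final Celsius temperature: -56.1111 + 137.0000 = 80.8889°C.
In Rankine: 80.8889 × 1.8 + 491.67 = 637.3°R.

637.3°R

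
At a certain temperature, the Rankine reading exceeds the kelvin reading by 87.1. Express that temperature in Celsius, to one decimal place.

-164.3°C

Let x be the Rankine reading; then the kelvin reading is 5/9·x.
(5/9·x) - x = -87.1  ⇒  (-4/9)·x = -87.1  ⇒  x = 195.9750°R.
In Celsius: (195.975 - 491.67) × 5/9 = -164.3°C.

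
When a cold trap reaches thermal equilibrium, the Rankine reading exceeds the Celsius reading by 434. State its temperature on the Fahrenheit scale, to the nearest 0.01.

-97.76°F

Let x be the Rankine reading; then the Celsius reading is 5/9·x - 273.15.
(5/9·x - 273.15) - x = -434  ⇒  (-4/9)·x = -160.85  ⇒  x = 361.9125°R.
In Celsius: (361.9125 - 491.67) × 5/9 = -72.0875°C.
In Fahrenheit: -72.0875 × 1.8 + 32 = -97.76°F.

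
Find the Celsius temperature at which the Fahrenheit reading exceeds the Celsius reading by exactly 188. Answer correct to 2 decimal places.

195.00°C

Let C be the Celsius reading. The Fahrenheit reading is F = 1.8·C + 32.
Require F - C = 188: (0.8)·C + 32 = 188.
C = (188 - 32) / (0.8) = 195.00.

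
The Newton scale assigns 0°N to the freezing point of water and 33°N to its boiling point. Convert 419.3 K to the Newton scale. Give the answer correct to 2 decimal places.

48.23°N

First in Celsius: 419.3 - 273.15 = 146.1500°C.
Linearly onto the Newton scale: 0 + (146.1500 / 100) × (33 - 0) = 48.23°N.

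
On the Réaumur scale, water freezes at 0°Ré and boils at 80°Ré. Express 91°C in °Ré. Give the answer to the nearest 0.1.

Linearly onto the Réaumur scale: 0 + (91.0000 / 100) × (80 - 0) = 72.8°Ré.

72.8°Ré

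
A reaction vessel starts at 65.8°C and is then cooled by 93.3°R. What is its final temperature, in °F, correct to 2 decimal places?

The 93.3°R change is an interval, so only the factor 5/9 applies: -93.3 × 5/9 = -51.8333°C.
Final Celsius temperature: 65.8000 - 51.8333 = 13.9667°C.
In Fahrenheit: 13.9667 × 1.8 + 32 = 57.14°F.

57.14°F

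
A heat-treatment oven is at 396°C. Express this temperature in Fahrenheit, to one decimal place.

In Fahrenheit: 396.0000 × 1.8 + 32 = 744.8°F.

744.8°F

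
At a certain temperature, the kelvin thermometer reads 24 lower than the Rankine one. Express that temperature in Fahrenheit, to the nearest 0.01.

Let x be the Rankine reading; then the kelvin reading is 5/9·x.
(5/9·x) - x = -24  ⇒  (-4/9)·x = -24  ⇒  x = 54.0000°R.
In Celsius: (54 - 491.67) × 5/9 = -243.1500°C.
In Fahrenheit: -243.1500 × 1.8 + 32 = -405.67°F.

-405.67°F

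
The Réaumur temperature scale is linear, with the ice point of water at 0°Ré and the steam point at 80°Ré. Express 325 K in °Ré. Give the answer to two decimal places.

First in Celsius: 325 - 273.15 = 51.8500°C.
Linearly onto the Réaumur scale: 0 + (51.8500 / 100) × (80 - 0) = 41.48°Ré.

41.48°Ré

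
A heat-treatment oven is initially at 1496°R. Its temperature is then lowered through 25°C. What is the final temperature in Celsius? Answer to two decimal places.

532.96°C

Initial temperature in Celsius: (1496 - 491.67) × 5/9 = 557.9611°C.
Final Celsius temperature: 557.9611 - 25.0000 = 532.9611°C.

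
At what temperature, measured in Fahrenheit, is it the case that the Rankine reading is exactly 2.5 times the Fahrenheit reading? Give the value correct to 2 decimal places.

306.45°F

Let F be the Fahrenheit reading. The Rankine reading is R = 1·F + 459.67.
Require R = 2.5·F: 1·F + 459.67 = 2.5·F.
(-1.5)·F = -459.67  ⇒  F = 306.45.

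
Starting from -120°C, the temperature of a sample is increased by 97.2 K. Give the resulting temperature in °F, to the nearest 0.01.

-9.04°F

The 97.2 K change is an interval; Kelvin and Celsius degrees are the same size, so ΔC = +97.2°C.
Final Celsius temperature: -120.0000 + 97.2000 = -22.8000°C.
In Fahrenheit: -22.8000 × 1.8 + 32 = -9.04°F.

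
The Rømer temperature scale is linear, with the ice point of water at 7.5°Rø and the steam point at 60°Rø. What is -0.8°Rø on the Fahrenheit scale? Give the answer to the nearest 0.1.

3.5°F

Linear interpolation between the fixed points: C = (-0.8 - 7.5) × 100 / (60 - 7.5) = -15.8095°C.
Then -15.8095 × 1.8 + 32 = 3.5°F.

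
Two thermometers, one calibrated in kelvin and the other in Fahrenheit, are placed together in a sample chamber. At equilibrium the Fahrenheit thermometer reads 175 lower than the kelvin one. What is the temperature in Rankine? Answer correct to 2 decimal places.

640.51°R

Let x be the kelvin reading; then the Fahrenheit reading is 1.8·x - 459.67.
(1.8·x - 459.67) - x = -175  ⇒  (0.8)·x = 284.67  ⇒  x = 355.8375 K.
In Celsius: 355.8375 - 273.15 = 82.6875°C.
In Rankine: 82.6875 × 1.8 + 491.67 = 640.51°R.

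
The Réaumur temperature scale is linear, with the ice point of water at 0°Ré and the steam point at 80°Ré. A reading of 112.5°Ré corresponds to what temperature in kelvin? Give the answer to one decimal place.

Linear interpolation between the fixed points: C = (112.5 - 0) × 100 / (80 - 0) = 140.6250°C.
Then 140.6250 + 273.15 = 413.8 K.

413.8 K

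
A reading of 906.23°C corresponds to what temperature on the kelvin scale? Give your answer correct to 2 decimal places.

In kelvin: 906.2300 + 273.15 = 1179.38 K.

1179.38 K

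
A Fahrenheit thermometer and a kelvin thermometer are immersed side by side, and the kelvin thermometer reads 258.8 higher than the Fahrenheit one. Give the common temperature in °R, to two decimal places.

Let x be the Fahrenheit reading; then the kelvin reading is 5/9·x + 255.372.
(5/9·x + 255.372) - x = 258.8  ⇒  (-4/9)·x = 3.42778  ⇒  x = -7.7125°F.
In Celsius: (-7.7125 - 32) × 5/9 = -22.0625°C.
In Rankine: -22.0625 × 1.8 + 491.67 = 451.96°R.

451.96°R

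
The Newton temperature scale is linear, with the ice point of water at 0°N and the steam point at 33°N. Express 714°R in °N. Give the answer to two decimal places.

40.76°N

First in Celsius: (714 - 491.67) × 5/9 = 123.5167°C.
Linearly onto the Newton scale: 0 + (123.5167 / 100) × (33 - 0) = 40.76°N.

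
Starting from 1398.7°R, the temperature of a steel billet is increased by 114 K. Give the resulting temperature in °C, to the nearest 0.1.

Initial temperature in Celsius: (1398.7 - 491.67) × 5/9 = 503.9056°C.
The 114 K change is an interval; Kelvin and Celsius degrees are the same size, so ΔC = +114°C.
Final Celsius temperature: 503.9056 + 114.0000 = 617.9056°C.

617.9°C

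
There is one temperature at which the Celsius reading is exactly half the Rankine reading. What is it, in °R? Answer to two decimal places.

4916.70°R

Let R be the Rankine reading. The Celsius reading is C = 5/9·R - 273.15.
Require C = 0.5·R: 5/9·R - 273.15 = 0.5·R.
(1/18)·R = 273.15  ⇒  R = 4916.70.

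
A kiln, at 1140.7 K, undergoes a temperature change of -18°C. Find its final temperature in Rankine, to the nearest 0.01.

2020.86°R

Initial temperature in Celsius: 1140.7 - 273.15 = 867.5500°C.
Final Celsius temperature: 867.5500 - 18.0000 = 849.5500°C.
In Rankine: 849.5500 × 1.8 + 491.67 = 2020.86°R.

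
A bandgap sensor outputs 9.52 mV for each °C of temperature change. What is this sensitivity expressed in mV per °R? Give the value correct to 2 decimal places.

The quantity depends on a temperature interval, so only the ratio of degree sizes applies; the offset between the scales is irrelevant.
A change of 1°R is a change of 5/9°C, so per °R the value is 9.52 × 5/9 = 5.29.

5.29 mV per °R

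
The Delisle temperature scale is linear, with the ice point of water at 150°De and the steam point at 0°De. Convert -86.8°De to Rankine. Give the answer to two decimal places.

Linear interpolation between the fixed points: C = (-86.8 - 150) × 100 / (0 - 150) = 157.8667°C.
Then 157.8667 × 1.8 + 491.67 = 775.83°R.

775.83°R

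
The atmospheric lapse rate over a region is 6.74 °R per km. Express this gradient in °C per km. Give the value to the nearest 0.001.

3.744 °C/km

The quantity depends on a temperature interval, so only the ratio of degree sizes applies; the offset between the scales is irrelevant.
A change of 1°R is a change of 5/9°C, so 6.74 × 5/9 = 3.744.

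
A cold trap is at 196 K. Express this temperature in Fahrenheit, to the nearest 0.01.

In Celsius: 196 - 273.15 = -77.1500°C.
In Fahrenheit: -77.1500 × 1.8 + 32 = -106.87°F.

-106.87°F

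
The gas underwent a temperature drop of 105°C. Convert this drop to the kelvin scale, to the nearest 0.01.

105.00 K

Celsius and kelvin degrees are the same size, so the interval is unchanged: 105.00.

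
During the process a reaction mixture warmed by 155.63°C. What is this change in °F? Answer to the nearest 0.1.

An interval of 1°C corresponds to 1.8°F.
155.63 × 1.8 = 280.1.

280.1°F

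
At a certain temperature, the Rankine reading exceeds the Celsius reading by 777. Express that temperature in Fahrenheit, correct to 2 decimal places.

673.99°F

Let x be the Celsius reading; then the Rankine reading is 1.8·x + 491.67.
(1.8·x + 491.67) - x = 777  ⇒  (0.8)·x = 285.33  ⇒  x = 356.6625°C.
In Fahrenheit: 356.6625 × 1.8 + 32 = 673.99°F.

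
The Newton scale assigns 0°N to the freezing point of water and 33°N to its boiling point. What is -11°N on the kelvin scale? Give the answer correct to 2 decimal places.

239.82 K

Linear interpolation between the fixed points: C = (-11 - 0) × 100 / (33 - 0) = -33.3333°C.
Then -33.3333 + 273.15 = 239.82 K.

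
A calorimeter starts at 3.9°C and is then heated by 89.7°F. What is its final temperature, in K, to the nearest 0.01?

326.88 K

The 89.7°F change is an interval, so only the factor 5/9 applies: +89.7 × 5/9 = +49.8333°C.
Final Celsius temperature: 3.9000 + 49.8333 = 53.7333°C.
In kelvin: 53.7333 + 273.15 = 326.88 K.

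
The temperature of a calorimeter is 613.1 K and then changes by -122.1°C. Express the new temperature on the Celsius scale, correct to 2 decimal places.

217.85°C

Initial temperature in Celsius: 613.1 - 273.15 = 339.9500°C.
Final Celsius temperature: 339.9500 - 122.1000 = 217.8500°C.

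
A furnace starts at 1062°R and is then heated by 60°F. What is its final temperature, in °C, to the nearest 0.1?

Initial temperature in Celsius: (1062 - 491.67) × 5/9 = 316.8500°C.
The 60°F change is an interval, so only the factor 5/9 applies: +60 × 5/9 = +33.3333°C.
Final Celsius temperature: 316.8500 + 33.3333 = 350.1833°C.

350.2°C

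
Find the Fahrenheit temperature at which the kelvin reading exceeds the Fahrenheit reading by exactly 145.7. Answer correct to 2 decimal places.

246.76°F

Let F be the Fahrenheit reading. The kelvin reading is K = 5/9·F + 255.372.
Require K - F = 145.7: (-4/9)·F + 255.372 = 145.7.
F = (145.7 - 255.372) / (-4/9) = 246.76.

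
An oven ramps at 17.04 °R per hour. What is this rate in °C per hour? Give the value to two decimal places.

9.47 °C/hour

Since only a temperature interval is involved, the additive offset between the scales drops out.
A change of 1°R is a change of 5/9°C, so 17.04 × 5/9 = 9.47.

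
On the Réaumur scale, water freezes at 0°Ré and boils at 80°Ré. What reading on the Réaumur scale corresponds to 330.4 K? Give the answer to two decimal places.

First in Celsius: 330.4 - 273.15 = 57.2500°C.
Linearly onto the Réaumur scale: 0 + (57.2500 / 100) × (80 - 0) = 45.80°Ré.

45.80°Ré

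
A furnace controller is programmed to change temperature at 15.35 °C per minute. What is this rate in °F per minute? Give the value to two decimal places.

27.63 °F/minute

Since only a temperature interval is involved, the additive offset between the scales drops out.
A change of 1°C is a change of 1.8°F, so 15.35 × 1.8 = 27.63.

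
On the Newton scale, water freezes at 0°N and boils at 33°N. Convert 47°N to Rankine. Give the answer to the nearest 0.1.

Linear interpolation between the fixed points: C = (47 - 0) × 100 / (33 - 0) = 142.4242°C.
Then 142.4242 × 1.8 + 491.67 = 748.0°R.

748.0°R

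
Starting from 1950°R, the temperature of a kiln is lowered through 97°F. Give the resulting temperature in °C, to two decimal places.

756.29°C

Initial temperature in Celsius: (1950 - 491.67) × 5/9 = 810.1833°C.
The 97°F change is an interval, so only the factor 5/9 applies: -97 × 5/9 = -53.8889°C.
Final Celsius temperature: 810.1833 - 53.8889 = 756.2944°C.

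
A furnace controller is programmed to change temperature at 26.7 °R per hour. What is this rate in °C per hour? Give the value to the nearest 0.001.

Since only a temperature interval is involved, the additive offset between the scales drops out.
A change of 1°R is a change of 5/9°C, so 26.7 × 5/9 = 14.833.

14.833 °C/hour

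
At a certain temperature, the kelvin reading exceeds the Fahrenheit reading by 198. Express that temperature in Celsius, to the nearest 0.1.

53.9°C

Let x be the kelvin reading; then the Fahrenheit reading is 1.8·x - 459.67.
(1.8·x - 459.67) - x = -198  ⇒  (0.8)·x = 261.67  ⇒  x = 327.0875 K.
In Celsius: 327.0875 - 273.15 = 53.9°C.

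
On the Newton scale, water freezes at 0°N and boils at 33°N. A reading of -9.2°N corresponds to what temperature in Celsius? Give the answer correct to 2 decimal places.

Linear interpolation between the fixed points: C = (-9.2 - 0) × 100 / (33 - 0) = -27.8788°C.

-27.88°C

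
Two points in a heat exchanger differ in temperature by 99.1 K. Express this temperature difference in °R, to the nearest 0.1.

178.4°R

An interval of 1 K corresponds to 1.8°R.
99.1 × 1.8 = 178.4.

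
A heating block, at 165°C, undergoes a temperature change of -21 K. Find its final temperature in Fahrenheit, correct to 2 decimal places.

291.20°F

The 21 K change is an interval; Kelvin and Celsius degrees are the same size, so ΔC = -21°C.
Final Celsius temperature: 165.0000 - 21.0000 = 144.0000°C.
In Fahrenheit: 144.0000 × 1.8 + 32 = 291.20°F.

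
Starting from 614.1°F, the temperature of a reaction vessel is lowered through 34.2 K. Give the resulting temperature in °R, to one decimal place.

Initial temperature in Celsius: (614.1 - 32) × 5/9 = 323.3889°C.
The 34.2 K change is an interval; Kelvin and Celsius degrees are the same size, so ΔC = -34.2°C.
Final Celsius temperature: 323.3889 - 34.2000 = 289.1889°C.
In Rankine: 289.1889 × 1.8 + 491.67 = 1012.2°R.

1012.2°R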